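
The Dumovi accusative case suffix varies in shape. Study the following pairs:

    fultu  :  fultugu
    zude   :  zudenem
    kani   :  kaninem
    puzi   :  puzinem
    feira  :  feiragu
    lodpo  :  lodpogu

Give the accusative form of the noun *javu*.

javugu

Looking at the last vowel of each stem: -nem when the last vowel of the stem is a front vowel (*zude*, *kani*, *puzi*); -gu when the last vowel of the stem is a back vowel (*fultu*, *feira*, *lodpo*).
*javu* — last vowel /u/ (a back vowel) → -gu → *javugu*.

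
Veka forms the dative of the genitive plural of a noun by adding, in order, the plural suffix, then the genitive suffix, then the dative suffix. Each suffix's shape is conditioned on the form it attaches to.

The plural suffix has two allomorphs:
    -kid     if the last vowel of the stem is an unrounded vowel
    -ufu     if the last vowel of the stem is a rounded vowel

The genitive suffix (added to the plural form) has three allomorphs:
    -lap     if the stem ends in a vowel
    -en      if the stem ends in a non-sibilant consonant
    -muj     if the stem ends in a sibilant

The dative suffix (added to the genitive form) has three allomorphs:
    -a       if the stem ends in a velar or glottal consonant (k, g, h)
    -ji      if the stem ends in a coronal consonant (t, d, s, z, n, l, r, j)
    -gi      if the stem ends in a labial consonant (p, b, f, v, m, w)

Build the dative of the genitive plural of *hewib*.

Since the last vowel of *hewib* is /i/ (an unrounded vowel), it takes -kid, giving *hewibkid*.
The plural form *hewibkid*: final sound = /d/, a non-sibilant consonant → -en → *hewibkiden*.
The genitive form *hewibkiden* — final consonant /n/ (coronal) → -ji → *hewibkidenji*.

hewibkidenji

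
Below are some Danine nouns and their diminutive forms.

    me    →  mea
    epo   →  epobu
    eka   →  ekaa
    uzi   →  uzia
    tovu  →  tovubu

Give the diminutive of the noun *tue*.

tuea

The alternation tracks the last vowel of the stem — -bu when the last vowel of the stem is a rounded vowel (*epo*, *tovu*); -a when the last vowel of the stem is an unrounded vowel (*me*, *eka*, *uzi*).
The last vowel of *tue* is /e/, which is an unrounded vowel, so the suffix is -a, giving *tuea*.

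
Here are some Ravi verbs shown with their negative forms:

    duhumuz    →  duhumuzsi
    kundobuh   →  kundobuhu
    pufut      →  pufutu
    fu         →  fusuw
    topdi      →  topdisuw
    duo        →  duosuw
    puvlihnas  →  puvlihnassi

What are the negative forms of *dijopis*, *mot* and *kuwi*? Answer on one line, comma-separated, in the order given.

The alternation tracks the final sound of the stem — -si when the stem ends in a sibilant (*duhumuz*, *puvlihnas*); -u when the stem ends in a non-sibilant consonant (*kundobuh*, *pufut*); -suw when the stem ends in a vowel (*fu*, *topdi*, *duo*).
*dijopis*: final sound = /s/, a sibilant → -si → *dijopissi*.
*mot*: final sound = /t/, a non-sibilant consonant → -u → *motu*.
*kuwi*: final sound = /i/, a vowel → -suw → *kuwisuw*.

dijopissi, motu, kuwisuw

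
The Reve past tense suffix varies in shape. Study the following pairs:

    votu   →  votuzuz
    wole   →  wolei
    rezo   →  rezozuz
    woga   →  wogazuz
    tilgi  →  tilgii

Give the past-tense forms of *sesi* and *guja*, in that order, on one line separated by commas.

sesii, gujazuz

The alternation tracks the last vowel of the stem — -i when the last vowel of the stem is a front vowel (*wole*, *tilgi*); -zuz when the last vowel of the stem is a back vowel (*votu*, *rezo*, *woga*).
*sesi*: last vowel = /i/, a front vowel → -i → *sesii*.
Since the last vowel of *guja* is /a/ (a back vowel), it takes -zuz, giving *gujazuz*.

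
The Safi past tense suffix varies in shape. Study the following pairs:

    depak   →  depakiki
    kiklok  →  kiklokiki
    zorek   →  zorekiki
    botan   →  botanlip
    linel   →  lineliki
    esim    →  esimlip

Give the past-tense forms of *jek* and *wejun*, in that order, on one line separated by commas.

jekiki, wejunlip

The pattern is nasality of the final consonant: -lip when the stem ends in a nasal (*botan*, *esim*); -iki when the stem ends in a non-nasal consonant (*depak*, *kiklok*, *zorek*, *linel*).
Since the final consonant of *jek* is /k/ (non-nasal), it takes -iki, giving *jekiki*.
*wejun*: final consonant = /n/, a nasal → -lip → *wejunlip*.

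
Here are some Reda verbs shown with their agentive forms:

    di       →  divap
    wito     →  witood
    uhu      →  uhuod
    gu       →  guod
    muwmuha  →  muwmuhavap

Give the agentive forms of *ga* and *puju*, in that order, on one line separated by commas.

gavap, pujuod

The alternation tracks the last vowel of the stem — -od when the last vowel of the stem is a rounded vowel (*wito*, *uhu*, *gu*); -vap when the last vowel of the stem is an unrounded vowel (*di*, *muwmuha*).
Since the last vowel of *ga* is /a/ (an unrounded vowel), it takes -vap, giving *gavap*.
The last vowel of *puju* is /u/, which is a rounded vowel, so the suffix is -od, giving *pujuod*.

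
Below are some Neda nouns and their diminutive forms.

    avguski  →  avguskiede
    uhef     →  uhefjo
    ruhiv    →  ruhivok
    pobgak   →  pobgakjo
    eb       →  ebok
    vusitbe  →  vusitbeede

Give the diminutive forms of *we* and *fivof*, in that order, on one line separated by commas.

weede, fivofjo

The pattern is voicing of the final sound: -jo when the stem ends in a voiceless consonant (*uhef*, *pobgak*); -ok when the stem ends in a voiced consonant (*ruhiv*, *eb*); -ede when the stem ends in a vowel (*avguski*, *vusitbe*).
The final sound of *we* is /e/, which is a vowel, so the suffix is -ede, giving *weede*.
The final sound of *fivof* is /f/, which is a voiceless consonant, so the suffix is -jo, giving *fivofjo*.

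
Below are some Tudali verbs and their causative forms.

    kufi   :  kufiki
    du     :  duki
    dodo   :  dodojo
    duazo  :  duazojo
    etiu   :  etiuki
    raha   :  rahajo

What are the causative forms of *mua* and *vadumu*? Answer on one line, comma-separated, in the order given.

muajo, vadumuki

Looking at the last vowel of each stem: -ki when the last vowel of the stem is a high vowel (*kufi*, *du*, *etiu*); -jo when the last vowel of the stem is a non-high vowel (*dodo*, *duazo*, *raha*).
The last vowel of *mua* is /a/, which is a non-high vowel, so the suffix is -jo, giving *muajo*.
*vadumu*: last vowel = /u/, a high vowel → -ki → *vadumuki*.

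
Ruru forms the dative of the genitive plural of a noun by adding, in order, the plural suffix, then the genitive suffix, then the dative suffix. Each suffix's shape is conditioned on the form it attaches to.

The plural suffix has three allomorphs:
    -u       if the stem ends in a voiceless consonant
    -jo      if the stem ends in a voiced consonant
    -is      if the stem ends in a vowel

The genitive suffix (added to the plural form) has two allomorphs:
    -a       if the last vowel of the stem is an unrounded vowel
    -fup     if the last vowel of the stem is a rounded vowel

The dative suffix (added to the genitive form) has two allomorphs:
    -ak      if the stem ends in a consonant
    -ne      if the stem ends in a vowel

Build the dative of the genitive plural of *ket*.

Since the final sound of *ket* is /t/ (a voiceless consonant), it takes -u, giving *ketu*.
The plural form *ketu* — last vowel /u/ (a rounded vowel) → -fup → *ketufup*.
Since the final sound of the genitive form *ketufup* is /p/ (a consonant), it takes -ak, giving *ketufupak*.

ketufupak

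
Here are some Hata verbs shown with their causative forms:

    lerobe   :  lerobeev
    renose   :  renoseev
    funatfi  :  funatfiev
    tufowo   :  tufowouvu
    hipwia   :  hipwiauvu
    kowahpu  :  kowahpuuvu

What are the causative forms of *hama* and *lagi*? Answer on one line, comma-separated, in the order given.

Looking at the last vowel of each stem: -ev when the last vowel of the stem is a front vowel (*lerobe*, *renose*, *funatfi*); -uvu when the last vowel of the stem is a back vowel (*tufowo*, *hipwia*, *kowahpu*).
*hama*: last vowel = /a/, a back vowel → -uvu → *hamauvu*.
*lagi*: last vowel = /i/, a front vowel → -ev → *lagiev*.

hamauvu, lagiev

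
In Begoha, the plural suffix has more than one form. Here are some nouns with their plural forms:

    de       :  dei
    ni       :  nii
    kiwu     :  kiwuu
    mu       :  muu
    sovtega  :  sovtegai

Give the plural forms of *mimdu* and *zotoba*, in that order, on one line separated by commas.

mimduu, zotobai

Looking at the last vowel of each stem: -u when the last vowel of the stem is a rounded vowel (*kiwu*, *mu*); -i when the last vowel of the stem is an unrounded vowel (*de*, *ni*, *sovtega*).
The last vowel of *mimdu* is /u/, which is a rounded vowel, so the suffix is -u, giving *mimduu*.
*zotoba* — last vowel /a/ (an unrounded vowel) → -i → *zotobai*.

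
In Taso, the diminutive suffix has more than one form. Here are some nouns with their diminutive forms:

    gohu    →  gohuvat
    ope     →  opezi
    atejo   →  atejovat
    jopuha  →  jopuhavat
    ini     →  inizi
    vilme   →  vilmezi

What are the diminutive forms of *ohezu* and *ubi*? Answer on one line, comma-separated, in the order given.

ohezuvat, ubizi

Looking at the last vowel of each stem: -zi when the last vowel of the stem is a front vowel (*ope*, *ini*, *vilme*); -vat when the last vowel of the stem is a back vowel (*gohu*, *atejo*, *jopuha*).
*ohezu*: last vowel = /u/, a back vowel → -vat → *ohezuvat*.
Since the last vowel of *ubi* is /i/ (a front vowel), it takes -zi, giving *ubizi*.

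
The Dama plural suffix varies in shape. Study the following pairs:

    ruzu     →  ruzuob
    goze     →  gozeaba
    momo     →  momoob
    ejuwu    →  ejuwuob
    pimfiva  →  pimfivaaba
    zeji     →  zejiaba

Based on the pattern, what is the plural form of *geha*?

The suffix is conditioned by the last vowel: -ob when the last vowel of the stem is a rounded vowel (*ruzu*, *momo*, *ejuwu*); -aba when the last vowel of the stem is an unrounded vowel (*goze*, *pimfiva*, *zeji*).
*geha*: last vowel = /a/, an unrounded vowel → -aba → *gehaaba*.

gehaaba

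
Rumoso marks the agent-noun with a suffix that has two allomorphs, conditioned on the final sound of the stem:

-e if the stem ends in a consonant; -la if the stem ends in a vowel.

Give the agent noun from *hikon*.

*hikon* — final sound /n/ (a consonant) → -e → *hikone*.

hikone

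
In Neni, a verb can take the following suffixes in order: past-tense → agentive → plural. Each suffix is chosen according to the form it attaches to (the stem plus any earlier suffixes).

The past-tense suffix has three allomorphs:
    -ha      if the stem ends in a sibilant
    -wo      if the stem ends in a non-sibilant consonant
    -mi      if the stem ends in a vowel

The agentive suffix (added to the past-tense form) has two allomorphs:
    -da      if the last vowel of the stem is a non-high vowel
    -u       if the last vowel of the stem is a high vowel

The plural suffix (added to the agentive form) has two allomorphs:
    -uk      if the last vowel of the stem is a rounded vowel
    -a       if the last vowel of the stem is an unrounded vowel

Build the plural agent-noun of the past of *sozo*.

sozomiuuk

Since the final sound of *sozo* is /o/ (a vowel), it takes -mi, giving *sozomi*.
The past-tense form *sozomi*: last vowel = /i/, a high vowel → -u → *sozomiu*.
The last vowel of the agentive form *sozomiu* is /u/, which is a rounded vowel, so the plural suffix is -uk, giving *sozomiuuk*.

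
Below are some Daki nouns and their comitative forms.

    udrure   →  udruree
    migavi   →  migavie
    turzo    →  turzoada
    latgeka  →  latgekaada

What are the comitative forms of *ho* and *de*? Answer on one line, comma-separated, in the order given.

The pattern is front/back vowel harmony: -e when the last vowel of the stem is a front vowel (*udrure*, *migavi*); -ada when the last vowel of the stem is a back vowel (*turzo*, *latgeka*).
*ho* — last vowel /o/ (a back vowel) → -ada → *hoada*.
Since the last vowel of *de* is /e/ (a front vowel), it takes -e, giving *dee*.

hoada, dee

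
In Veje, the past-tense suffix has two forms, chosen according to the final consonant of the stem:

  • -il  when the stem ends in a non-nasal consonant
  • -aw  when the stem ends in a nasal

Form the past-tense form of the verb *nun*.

*nun* — final consonant /n/ (a nasal) → -aw → *nunaw*.

nunaw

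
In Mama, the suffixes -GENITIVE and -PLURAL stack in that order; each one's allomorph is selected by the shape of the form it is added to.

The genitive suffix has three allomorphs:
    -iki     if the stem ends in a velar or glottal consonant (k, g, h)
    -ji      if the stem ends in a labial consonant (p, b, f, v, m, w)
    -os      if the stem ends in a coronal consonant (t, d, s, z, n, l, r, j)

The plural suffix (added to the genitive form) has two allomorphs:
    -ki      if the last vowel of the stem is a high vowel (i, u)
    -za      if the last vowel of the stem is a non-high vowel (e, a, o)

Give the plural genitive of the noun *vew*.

*vew*: final consonant = /w/, labial → -ji → *vewji*.
Since the last vowel of the genitive form *vewji* is /i/ (a high vowel), it takes -ki, giving *vewjiki*.

vewjiki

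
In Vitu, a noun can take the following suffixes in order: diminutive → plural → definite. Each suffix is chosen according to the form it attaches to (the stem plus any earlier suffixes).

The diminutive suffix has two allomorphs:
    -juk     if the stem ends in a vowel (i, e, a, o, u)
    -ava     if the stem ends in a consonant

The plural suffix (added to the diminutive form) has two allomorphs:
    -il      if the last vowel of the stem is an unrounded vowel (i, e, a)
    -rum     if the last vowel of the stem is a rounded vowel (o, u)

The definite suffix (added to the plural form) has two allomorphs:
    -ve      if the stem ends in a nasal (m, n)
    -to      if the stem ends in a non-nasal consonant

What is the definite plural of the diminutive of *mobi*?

Since the final sound of *mobi* is /i/ (a vowel), it takes -juk, giving *mobijuk*.
Since the last vowel of the diminutive form *mobijuk* is /u/ (a rounded vowel), it takes -rum, giving *mobijukrum*.
The final consonant of the plural form *mobijukrum* is /m/, which is a nasal, so the definite suffix is -ve, giving *mobijukrumve*.

mobijukrumve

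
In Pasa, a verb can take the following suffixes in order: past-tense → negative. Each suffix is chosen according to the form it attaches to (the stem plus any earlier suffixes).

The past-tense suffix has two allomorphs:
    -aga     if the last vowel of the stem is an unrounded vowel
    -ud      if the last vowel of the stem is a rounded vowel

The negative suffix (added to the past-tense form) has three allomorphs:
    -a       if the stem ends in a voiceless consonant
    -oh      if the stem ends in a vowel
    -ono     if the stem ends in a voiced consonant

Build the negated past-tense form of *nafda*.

*nafda*: last vowel = /a/, an unrounded vowel → -aga → *nafdaaga*.
The past-tense form *nafdaaga*: final sound = /a/, a vowel → -oh → *nafdaagaoh*.

nafdaagaoh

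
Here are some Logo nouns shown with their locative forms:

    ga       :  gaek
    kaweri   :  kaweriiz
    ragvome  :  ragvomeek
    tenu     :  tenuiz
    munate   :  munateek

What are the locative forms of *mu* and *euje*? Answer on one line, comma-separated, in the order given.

muiz, eujeek

The alternation tracks the last vowel of the stem — -iz when the last vowel of the stem is a high vowel (*kaweri*, *tenu*); -ek when the last vowel of the stem is a non-high vowel (*ga*, *ragvome*, *munate*).
The last vowel of *mu* is /u/, which is a high vowel, so the suffix is -iz, giving *muiz*.
Since the last vowel of *euje* is /e/ (a non-high vowel), it takes -ek, giving *eujeek*.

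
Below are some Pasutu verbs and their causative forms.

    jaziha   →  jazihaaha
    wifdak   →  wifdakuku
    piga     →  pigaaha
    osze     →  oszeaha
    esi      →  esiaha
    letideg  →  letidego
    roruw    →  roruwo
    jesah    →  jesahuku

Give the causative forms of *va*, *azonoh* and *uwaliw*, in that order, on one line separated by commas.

The alternation tracks the final sound of the stem — -uku when the stem ends in a voiceless consonant (*wifdak*, *jesah*); -o when the stem ends in a voiced consonant (*letideg*, *roruw*); -aha when the stem ends in a vowel (*jaziha*, *piga*, *osze*, *esi*).
*va* — final sound /a/ (a vowel) → -aha → *vaaha*.
Since the final sound of *azonoh* is /h/ (a voiceless consonant), it takes -uku, giving *azonohuku*.
*uwaliw*: final sound = /w/, a voiced consonant → -o → *uwaliwo*.

vaaha, azonohuku, uwaliwo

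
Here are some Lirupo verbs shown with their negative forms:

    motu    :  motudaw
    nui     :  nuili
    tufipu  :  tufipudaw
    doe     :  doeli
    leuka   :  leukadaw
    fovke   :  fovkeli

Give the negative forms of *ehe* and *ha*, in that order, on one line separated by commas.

eheli, hadaw

The pattern is front/back vowel harmony: -li when the last vowel of the stem is a front vowel (*nui*, *doe*, *fovke*); -daw when the last vowel of the stem is a back vowel (*motu*, *tufipu*, *leuka*).
The last vowel of *ehe* is /e/, which is a front vowel, so the suffix is -li, giving *eheli*.
*ha*: last vowel = /a/, a back vowel → -daw → *hadaw*.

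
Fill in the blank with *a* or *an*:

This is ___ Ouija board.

a

The indefinite article is chosen by the initial *sound* of the following word, not its spelling.
*Ouija* begins with the sound /wiː/ (pronounced /ˈwiːdʒə/) — a consonant sound.
So the article is *a*: This is a Ouija board.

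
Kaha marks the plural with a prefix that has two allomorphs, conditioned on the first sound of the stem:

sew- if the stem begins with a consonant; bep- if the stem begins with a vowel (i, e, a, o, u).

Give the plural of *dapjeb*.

sewdapjeb

Since the first sound of *dapjeb* is /d/ (a consonant), it takes sew-, giving *sewdapjeb*.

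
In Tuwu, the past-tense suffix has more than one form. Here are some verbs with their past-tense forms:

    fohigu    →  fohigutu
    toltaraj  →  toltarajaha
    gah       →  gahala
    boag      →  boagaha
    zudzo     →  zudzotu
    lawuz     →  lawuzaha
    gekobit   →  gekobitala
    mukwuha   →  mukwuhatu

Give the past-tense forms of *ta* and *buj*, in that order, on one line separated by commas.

Looking at the final sound of each stem: -ala when the stem ends in a voiceless consonant (*gah*, *gekobit*); -aha when the stem ends in a voiced consonant (*toltaraj*, *boag*, *lawuz*); -tu when the stem ends in a vowel (*fohigu*, *zudzo*, *mukwuha*).
The final sound of *ta* is /a/, which is a vowel, so the suffix is -tu, giving *tatu*.
Since the final sound of *buj* is /j/ (a voiced consonant), it takes -aha, giving *bujaha*.

tatu, bujaha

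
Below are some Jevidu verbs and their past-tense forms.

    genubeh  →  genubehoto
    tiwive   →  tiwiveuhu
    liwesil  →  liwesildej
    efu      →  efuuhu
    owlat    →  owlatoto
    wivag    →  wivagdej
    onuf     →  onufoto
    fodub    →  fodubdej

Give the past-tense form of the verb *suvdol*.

suvdoldej

The pattern is voicing of the final sound: -oto when the stem ends in a voiceless consonant (*genubeh*, *owlat*, *onuf*); -dej when the stem ends in a voiced consonant (*liwesil*, *wivag*, *fodub*); -uhu when the stem ends in a vowel (*tiwive*, *efu*).
Since the final sound of *suvdol* is /l/ (a voiced consonant), it takes -dej, giving *suvdoldej*.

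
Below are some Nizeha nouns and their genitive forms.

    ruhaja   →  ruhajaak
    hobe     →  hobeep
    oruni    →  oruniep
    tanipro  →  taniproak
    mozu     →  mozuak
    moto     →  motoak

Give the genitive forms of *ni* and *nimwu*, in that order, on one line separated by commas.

The pattern is front/back vowel harmony: -ep when the last vowel of the stem is a front vowel (*hobe*, *oruni*); -ak when the last vowel of the stem is a back vowel (*ruhaja*, *tanipro*, *mozu*, *moto*).
*ni*: last vowel = /i/, a front vowel → -ep → *niep*.
The last vowel of *nimwu* is /u/, which is a back vowel, so the suffix is -ak, giving *nimwuak*.

niep, nimwuak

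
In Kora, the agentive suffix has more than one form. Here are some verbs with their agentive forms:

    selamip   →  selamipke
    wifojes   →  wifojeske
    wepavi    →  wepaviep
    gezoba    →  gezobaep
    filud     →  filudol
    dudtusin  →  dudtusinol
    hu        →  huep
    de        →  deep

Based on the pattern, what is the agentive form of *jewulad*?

Looking at the final sound of each stem: -ke when the stem ends in a voiceless consonant (*selamip*, *wifojes*); -ol when the stem ends in a voiced consonant (*filud*, *dudtusin*); -ep when the stem ends in a vowel (*wepavi*, *gezoba*, *hu*, *de*).
*jewulad* — final sound /d/ (a voiced consonant) → -ol → *jewuladol*.

jewuladol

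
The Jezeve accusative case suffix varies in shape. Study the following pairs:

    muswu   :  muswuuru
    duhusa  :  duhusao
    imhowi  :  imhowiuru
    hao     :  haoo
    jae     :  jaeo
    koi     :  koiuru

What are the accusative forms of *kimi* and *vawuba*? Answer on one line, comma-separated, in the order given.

kimiuru, vawubao

The pattern is height harmony: -uru when the last vowel of the stem is a high vowel (*muswu*, *imhowi*, *koi*); -o when the last vowel of the stem is a non-high vowel (*duhusa*, *hao*, *jae*).
The last vowel of *kimi* is /i/, which is a high vowel, so the suffix is -uru, giving *kimiuru*.
*vawuba*: last vowel = /a/, a non-high vowel → -o → *vawubao*.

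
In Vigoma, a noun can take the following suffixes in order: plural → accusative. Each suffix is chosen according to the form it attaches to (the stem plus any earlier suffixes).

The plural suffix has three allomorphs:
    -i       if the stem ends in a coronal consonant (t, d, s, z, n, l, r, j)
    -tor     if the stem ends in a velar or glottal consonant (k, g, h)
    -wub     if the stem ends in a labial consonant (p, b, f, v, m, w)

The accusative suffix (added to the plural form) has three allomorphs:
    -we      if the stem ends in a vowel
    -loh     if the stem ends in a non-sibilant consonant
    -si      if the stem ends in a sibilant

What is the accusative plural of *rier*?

rieriwe

*rier*: final consonant = /r/, coronal → -i → *rieri*.
Since the final sound of the plural form *rieri* is /i/ (a vowel), it takes -we, giving *rieriwe*.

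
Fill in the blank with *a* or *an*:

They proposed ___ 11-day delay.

an

The indefinite article is chosen by the initial *sound* of the following word, not its spelling.
The number *11* is spoken "eleven", beginning with /ɪˈlɛvən/ — a vowel sound.
So the article is *an*: They proposed an 11-day delay.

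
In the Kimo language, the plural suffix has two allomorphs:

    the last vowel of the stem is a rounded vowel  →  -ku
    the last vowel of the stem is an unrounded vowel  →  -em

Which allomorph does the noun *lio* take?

*lio* — last vowel /o/ (a rounded vowel) → -ku.

-ku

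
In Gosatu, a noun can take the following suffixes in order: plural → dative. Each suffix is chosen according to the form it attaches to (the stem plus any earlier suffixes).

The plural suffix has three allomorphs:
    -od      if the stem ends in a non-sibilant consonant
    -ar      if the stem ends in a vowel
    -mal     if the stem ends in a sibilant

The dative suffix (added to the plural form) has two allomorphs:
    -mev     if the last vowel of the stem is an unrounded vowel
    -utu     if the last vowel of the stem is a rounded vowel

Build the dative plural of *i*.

iarmev

*i* — final sound /i/ (a vowel) → -ar → *iar*.
The last vowel of the plural form *iar* is /a/, which is an unrounded vowel, so the dative suffix is -mev, giving *iarmev*.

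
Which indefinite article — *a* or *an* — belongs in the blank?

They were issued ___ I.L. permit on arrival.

an

The indefinite article is chosen by the initial *sound* of the following word, not its spelling.
The initialism *I.L.* is read letter by letter; the first letter, I, is pronounced /aɪ/, which begins with a vowel sound.
So the article is *an*: They were issued an I.L. permit on arrival.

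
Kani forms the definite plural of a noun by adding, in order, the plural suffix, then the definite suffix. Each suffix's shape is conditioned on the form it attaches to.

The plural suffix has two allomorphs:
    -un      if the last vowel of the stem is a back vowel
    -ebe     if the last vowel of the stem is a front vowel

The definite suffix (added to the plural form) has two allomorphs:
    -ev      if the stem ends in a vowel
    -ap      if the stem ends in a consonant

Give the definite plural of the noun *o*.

ounap

*o* — last vowel /o/ (a back vowel) → -un → *oun*.
The plural form *oun*: final sound = /n/, a consonant → -ap → *ounap*.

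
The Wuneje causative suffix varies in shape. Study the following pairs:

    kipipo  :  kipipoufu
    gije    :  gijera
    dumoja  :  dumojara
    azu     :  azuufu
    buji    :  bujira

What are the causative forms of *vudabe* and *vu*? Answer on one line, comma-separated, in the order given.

The pattern is rounding harmony: -ufu when the last vowel of the stem is a rounded vowel (*kipipo*, *azu*); -ra when the last vowel of the stem is an unrounded vowel (*gije*, *dumoja*, *buji*).
*vudabe*: last vowel = /e/, an unrounded vowel → -ra → *vudabera*.
*vu*: last vowel = /u/, a rounded vowel → -ufu → *vuufu*.

vudabera, vuufu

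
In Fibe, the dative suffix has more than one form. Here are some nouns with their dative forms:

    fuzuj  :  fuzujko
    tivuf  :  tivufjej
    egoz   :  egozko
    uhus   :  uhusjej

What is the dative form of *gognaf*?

The suffix is conditioned by the final consonant: -jej when the stem ends in a voiceless consonant (*tivuf*, *uhus*); -ko when the stem ends in a voiced consonant (*fuzuj*, *egoz*).
*gognaf*: final consonant = /f/, voiceless → -jej → *gognafjej*.

gognafjej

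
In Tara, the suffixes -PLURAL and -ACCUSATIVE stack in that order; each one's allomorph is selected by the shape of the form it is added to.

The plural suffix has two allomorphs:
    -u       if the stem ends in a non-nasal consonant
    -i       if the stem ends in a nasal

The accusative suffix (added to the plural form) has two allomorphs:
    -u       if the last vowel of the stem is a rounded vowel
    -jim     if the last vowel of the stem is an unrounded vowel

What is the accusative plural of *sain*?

sainijim

*sain* — final consonant /n/ (a nasal) → -i → *saini*.
Since the last vowel of the plural form *saini* is /i/ (an unrounded vowel), it takes -jim, giving *sainijim*.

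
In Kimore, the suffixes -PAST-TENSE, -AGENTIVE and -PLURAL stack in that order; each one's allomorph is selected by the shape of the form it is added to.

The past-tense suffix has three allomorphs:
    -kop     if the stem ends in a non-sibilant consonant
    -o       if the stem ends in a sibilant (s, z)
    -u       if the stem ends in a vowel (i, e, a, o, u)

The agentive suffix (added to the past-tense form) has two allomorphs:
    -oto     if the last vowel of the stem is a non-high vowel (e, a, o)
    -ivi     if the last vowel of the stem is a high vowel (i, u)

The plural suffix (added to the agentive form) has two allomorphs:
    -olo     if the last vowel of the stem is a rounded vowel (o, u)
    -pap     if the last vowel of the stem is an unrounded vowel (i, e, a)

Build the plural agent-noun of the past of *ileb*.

The final sound of *ileb* is /b/, which is a non-sibilant consonant, so the past-tense suffix is -kop, giving *ilebkop*.
The last vowel of the past-tense form *ilebkop* is /o/, which is a non-high vowel, so the agentive suffix is -oto, giving *ilebkopoto*.
The agentive form *ilebkopoto*: last vowel = /o/, a rounded vowel → -olo → *ilebkopotoolo*.

ilebkopotoolo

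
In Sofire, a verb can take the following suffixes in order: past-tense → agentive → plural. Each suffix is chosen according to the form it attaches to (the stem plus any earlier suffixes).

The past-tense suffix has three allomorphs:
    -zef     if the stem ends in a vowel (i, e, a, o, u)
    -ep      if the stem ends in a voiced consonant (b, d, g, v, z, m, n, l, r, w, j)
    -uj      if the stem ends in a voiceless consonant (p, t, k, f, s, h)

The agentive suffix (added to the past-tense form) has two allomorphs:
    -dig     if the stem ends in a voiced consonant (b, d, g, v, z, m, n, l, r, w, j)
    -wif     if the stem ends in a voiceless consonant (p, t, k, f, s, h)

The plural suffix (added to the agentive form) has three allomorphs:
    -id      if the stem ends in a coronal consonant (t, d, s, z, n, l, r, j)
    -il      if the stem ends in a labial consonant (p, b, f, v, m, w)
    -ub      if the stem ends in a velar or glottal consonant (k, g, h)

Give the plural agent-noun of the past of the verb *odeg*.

odegepwifil

The final sound of *odeg* is /g/, which is a voiced consonant, so the past-tense suffix is -ep, giving *odegep*.
Since the final consonant of the past-tense form *odegep* is /p/ (voiceless), it takes -wif, giving *odegepwif*.
The agentive form *odegepwif* — final consonant /f/ (labial) → -il → *odegepwifil*.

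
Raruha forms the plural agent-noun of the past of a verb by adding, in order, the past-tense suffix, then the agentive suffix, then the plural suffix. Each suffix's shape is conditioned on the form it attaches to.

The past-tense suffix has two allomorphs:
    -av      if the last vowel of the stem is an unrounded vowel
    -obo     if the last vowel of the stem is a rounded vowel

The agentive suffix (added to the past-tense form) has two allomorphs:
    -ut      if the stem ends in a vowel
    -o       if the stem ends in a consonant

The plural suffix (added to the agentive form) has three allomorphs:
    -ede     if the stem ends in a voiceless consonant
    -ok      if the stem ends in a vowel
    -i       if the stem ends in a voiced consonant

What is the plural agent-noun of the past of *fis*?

fisavook

*fis*: last vowel = /i/, an unrounded vowel → -av → *fisav*.
The past-tense form *fisav* — final sound /v/ (a consonant) → -o → *fisavo*.
Since the final sound of the agentive form *fisavo* is /o/ (a vowel), it takes -ok, giving *fisavook*.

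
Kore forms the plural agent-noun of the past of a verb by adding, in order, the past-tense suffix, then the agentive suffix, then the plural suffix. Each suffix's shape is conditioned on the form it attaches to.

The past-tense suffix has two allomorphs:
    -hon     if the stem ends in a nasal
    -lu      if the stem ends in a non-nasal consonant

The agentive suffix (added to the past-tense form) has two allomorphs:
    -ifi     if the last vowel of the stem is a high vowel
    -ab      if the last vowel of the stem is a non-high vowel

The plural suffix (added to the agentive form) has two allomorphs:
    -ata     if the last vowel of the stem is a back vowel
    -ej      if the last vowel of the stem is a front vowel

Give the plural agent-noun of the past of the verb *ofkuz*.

Since the final consonant of *ofkuz* is /z/ (non-nasal), it takes -lu, giving *ofkuzlu*.
The past-tense form *ofkuzlu* — last vowel /u/ (a high vowel) → -ifi → *ofkuzluifi*.
The last vowel of the agentive form *ofkuzluifi* is /i/, which is a front vowel, so the plural suffix is -ej, giving *ofkuzluifiej*.

ofkuzluifiej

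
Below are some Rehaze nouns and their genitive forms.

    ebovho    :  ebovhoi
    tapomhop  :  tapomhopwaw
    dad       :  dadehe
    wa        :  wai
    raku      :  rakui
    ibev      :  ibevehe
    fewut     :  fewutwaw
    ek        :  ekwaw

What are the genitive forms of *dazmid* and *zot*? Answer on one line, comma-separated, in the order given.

The pattern is voicing of the final sound: -waw when the stem ends in a voiceless consonant (*tapomhop*, *fewut*, *ek*); -ehe when the stem ends in a voiced consonant (*dad*, *ibev*); -i when the stem ends in a vowel (*ebovho*, *wa*, *raku*).
Since the final sound of *dazmid* is /d/ (a voiced consonant), it takes -ehe, giving *dazmidehe*.
Since the final sound of *zot* is /t/ (a voiceless consonant), it takes -waw, giving *zotwaw*.

dazmidehe, zotwaw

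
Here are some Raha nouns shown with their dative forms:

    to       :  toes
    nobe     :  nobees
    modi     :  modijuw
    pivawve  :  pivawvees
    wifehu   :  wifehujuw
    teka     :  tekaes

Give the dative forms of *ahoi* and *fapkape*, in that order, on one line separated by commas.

The suffix is conditioned by the last vowel: -juw when the last vowel of the stem is a high vowel (*modi*, *wifehu*); -es when the last vowel of the stem is a non-high vowel (*to*, *nobe*, *pivawve*, *teka*).
*ahoi* — last vowel /i/ (a high vowel) → -juw → *ahoijuw*.
The last vowel of *fapkape* is /e/, which is a non-high vowel, so the suffix is -es, giving *fapkapees*.

ahoijuw, fapkapees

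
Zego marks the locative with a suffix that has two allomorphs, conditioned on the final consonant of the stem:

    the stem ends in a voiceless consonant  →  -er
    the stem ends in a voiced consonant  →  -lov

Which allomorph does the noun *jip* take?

-er

*jip* — final consonant /p/ (voiceless) → -er.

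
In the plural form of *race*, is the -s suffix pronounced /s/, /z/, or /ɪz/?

/ɪz/

The stem *race* ends in a sibilant (/s, z, ʃ, ʒ, tʃ, dʒ/).
The plural suffix surfaces as /ɪz/ after sibilants, /s/ after other voiceless consonants, and /z/ after other voiced sounds.
So the plural -s on *race* is pronounced /ɪz/.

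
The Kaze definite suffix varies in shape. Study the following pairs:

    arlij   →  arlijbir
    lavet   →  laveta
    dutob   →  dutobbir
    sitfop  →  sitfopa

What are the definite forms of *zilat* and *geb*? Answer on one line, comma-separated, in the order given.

zilata, gebbir

The alternation tracks the final consonant of the stem — -a when the stem ends in a voiceless consonant (*lavet*, *sitfop*); -bir when the stem ends in a voiced consonant (*arlij*, *dutob*).
The final consonant of *zilat* is /t/, which is voiceless, so the suffix is -a, giving *zilata*.
*geb*: final consonant = /b/, voiced → -bir → *gebbir*.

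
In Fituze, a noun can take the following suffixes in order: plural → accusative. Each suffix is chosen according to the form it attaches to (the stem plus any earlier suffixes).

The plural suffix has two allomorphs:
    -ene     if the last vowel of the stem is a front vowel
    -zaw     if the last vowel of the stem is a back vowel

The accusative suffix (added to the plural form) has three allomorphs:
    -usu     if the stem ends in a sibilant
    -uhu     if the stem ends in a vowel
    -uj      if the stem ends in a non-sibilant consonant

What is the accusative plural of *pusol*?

pusolzawuj

*pusol*: last vowel = /o/, a back vowel → -zaw → *pusolzaw*.
The final sound of the plural form *pusolzaw* is /w/, which is a non-sibilant consonant, so the accusative suffix is -uj, giving *pusolzawuj*.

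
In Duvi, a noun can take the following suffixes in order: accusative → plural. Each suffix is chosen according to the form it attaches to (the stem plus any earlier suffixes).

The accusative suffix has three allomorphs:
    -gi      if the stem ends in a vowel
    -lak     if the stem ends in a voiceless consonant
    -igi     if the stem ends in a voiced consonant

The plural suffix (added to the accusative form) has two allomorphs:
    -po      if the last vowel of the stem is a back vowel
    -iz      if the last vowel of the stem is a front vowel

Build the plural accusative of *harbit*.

harbitlakpo

*harbit* — final sound /t/ (a voiceless consonant) → -lak → *harbitlak*.
Since the last vowel of the accusative form *harbitlak* is /a/ (a back vowel), it takes -po, giving *harbitlakpo*.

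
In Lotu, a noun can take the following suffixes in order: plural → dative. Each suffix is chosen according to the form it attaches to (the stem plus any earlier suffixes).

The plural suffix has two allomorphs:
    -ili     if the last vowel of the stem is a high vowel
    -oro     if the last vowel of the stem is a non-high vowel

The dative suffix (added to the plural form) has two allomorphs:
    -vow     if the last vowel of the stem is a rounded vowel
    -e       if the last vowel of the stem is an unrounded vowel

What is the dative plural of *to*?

Since the last vowel of *to* is /o/ (a non-high vowel), it takes -oro, giving *tooro*.
The plural form *tooro*: last vowel = /o/, a rounded vowel → -vow → *toorovow*.

toorovow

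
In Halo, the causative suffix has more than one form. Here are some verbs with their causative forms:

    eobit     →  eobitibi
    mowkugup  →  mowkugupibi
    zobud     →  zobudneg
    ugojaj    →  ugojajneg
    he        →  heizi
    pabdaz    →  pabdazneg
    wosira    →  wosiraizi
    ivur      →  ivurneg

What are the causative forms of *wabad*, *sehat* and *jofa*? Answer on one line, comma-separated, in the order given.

Looking at the final sound of each stem: -ibi when the stem ends in a voiceless consonant (*eobit*, *mowkugup*); -neg when the stem ends in a voiced consonant (*zobud*, *ugojaj*, *pabdaz*, *ivur*); -izi when the stem ends in a vowel (*he*, *wosira*).
*wabad* — final sound /d/ (a voiced consonant) → -neg → *wabadneg*.
The final sound of *sehat* is /t/, which is a voiceless consonant, so the suffix is -ibi, giving *sehatibi*.
The final sound of *jofa* is /a/, which is a vowel, so the suffix is -izi, giving *jofaizi*.

wabadneg, sehatibi, jofaizi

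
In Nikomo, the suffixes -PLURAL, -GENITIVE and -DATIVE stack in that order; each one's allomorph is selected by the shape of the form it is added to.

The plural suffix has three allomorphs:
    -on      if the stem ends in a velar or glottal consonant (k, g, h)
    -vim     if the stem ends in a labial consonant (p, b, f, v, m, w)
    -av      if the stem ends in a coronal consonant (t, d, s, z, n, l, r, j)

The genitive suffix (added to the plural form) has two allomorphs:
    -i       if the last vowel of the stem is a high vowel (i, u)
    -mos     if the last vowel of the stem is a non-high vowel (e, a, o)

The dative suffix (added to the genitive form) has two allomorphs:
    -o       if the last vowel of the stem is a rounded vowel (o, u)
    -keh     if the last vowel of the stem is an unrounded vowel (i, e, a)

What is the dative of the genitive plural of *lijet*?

lijetavmoso

*lijet*: final consonant = /t/, coronal → -av → *lijetav*.
Since the last vowel of the plural form *lijetav* is /a/ (a non-high vowel), it takes -mos, giving *lijetavmos*.
The genitive form *lijetavmos*: last vowel = /o/, a rounded vowel → -o → *lijetavmoso*.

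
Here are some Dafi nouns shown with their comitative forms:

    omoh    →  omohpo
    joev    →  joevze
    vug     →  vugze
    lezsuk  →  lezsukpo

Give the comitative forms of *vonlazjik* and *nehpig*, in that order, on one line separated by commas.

The pattern is voicing of the final consonant: -po when the stem ends in a voiceless consonant (*omoh*, *lezsuk*); -ze when the stem ends in a voiced consonant (*joev*, *vug*).
Since the final consonant of *vonlazjik* is /k/ (voiceless), it takes -po, giving *vonlazjikpo*.
Since the final consonant of *nehpig* is /g/ (voiced), it takes -ze, giving *nehpigze*.

vonlazjikpo, nehpigze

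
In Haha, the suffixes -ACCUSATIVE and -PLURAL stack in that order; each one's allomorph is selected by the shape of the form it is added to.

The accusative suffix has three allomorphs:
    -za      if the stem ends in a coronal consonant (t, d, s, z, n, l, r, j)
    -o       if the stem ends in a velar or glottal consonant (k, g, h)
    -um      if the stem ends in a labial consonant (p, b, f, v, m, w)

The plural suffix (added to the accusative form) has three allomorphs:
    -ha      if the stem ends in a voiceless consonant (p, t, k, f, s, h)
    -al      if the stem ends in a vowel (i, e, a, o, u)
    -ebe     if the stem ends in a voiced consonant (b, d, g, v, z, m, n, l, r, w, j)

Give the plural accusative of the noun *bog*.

*bog* — final consonant /g/ (velar/glottal) → -o → *bogo*.
The accusative form *bogo* — final sound /o/ (a vowel) → -al → *bogoal*.

bogoal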